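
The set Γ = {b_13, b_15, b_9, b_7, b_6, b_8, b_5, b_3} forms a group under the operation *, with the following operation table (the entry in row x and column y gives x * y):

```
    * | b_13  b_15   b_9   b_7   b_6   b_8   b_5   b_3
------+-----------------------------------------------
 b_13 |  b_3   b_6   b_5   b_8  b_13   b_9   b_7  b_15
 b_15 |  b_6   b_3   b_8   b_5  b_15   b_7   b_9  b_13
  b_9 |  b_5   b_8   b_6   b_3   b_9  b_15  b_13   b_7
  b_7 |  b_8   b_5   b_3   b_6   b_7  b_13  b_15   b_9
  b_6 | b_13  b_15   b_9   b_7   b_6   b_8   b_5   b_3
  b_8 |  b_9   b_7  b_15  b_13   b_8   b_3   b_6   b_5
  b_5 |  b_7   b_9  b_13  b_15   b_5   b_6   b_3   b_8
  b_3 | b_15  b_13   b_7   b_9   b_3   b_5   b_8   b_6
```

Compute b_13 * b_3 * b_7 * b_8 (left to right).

b_13 * b_3 = b_15
b_15 * b_7 = b_5
b_5 * b_8 = b_6

b_6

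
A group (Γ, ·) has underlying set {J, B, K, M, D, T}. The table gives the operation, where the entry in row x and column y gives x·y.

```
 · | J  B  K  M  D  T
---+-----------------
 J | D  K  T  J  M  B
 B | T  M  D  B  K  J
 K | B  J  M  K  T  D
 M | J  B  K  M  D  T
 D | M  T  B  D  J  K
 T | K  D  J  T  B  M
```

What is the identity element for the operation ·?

The identity e satisfies e·x = x for all x, so its row in the table reproduces the column headers.
Row M reads: J, B, K, M, D, T — exactly the header order. So M is the identity.

M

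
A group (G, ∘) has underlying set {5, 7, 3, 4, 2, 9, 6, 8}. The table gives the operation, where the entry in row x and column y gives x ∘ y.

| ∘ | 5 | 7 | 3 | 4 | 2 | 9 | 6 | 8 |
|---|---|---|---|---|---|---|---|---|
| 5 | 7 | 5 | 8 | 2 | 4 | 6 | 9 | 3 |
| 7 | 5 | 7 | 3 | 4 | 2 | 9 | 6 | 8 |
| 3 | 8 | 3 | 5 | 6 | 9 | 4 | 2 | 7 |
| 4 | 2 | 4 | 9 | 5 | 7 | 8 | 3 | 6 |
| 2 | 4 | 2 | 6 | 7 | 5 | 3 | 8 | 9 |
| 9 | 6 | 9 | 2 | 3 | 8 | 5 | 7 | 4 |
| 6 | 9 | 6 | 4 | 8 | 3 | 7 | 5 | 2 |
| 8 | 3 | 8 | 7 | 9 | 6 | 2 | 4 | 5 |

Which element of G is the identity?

7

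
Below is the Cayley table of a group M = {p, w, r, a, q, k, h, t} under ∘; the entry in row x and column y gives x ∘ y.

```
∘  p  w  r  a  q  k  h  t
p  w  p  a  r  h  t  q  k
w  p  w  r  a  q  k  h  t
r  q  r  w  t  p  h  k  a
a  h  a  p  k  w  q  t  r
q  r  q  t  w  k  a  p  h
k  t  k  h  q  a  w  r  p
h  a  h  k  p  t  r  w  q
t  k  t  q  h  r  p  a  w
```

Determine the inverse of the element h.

h

First locate the identity: row w matches the header, so w is the identity.
Scan row h for w: h ∘ h = w. Hence h^(-1) = h.
(Structurally, M here is isomorphic to the dihedral group D_4.)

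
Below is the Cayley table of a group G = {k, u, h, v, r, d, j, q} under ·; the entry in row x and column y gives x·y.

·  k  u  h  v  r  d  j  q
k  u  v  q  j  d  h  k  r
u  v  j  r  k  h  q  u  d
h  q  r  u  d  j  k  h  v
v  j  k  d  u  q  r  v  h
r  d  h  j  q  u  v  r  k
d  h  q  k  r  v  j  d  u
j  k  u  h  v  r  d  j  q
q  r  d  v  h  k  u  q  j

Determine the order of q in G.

2

The identity element is j (its row matches the header).
q^1 = q
q^2 = q·q = j
The first power of q equal to the identity is q^2, so ord(q) = 2.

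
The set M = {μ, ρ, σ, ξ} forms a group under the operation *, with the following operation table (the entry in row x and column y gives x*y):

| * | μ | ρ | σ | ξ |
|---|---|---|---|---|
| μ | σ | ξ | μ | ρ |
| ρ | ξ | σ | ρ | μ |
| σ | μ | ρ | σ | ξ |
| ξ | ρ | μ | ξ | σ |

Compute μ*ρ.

Read row μ, column ρ: μ*ρ = ξ.
(Structurally, M here is isomorphic to the Klein four-group V_4.)

ξ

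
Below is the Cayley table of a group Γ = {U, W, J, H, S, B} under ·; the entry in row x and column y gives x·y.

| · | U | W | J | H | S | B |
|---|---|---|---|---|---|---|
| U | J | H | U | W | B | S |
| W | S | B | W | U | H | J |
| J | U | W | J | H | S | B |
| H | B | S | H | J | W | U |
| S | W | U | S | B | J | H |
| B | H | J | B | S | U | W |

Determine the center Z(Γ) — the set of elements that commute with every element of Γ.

An element z is central iff its row equals its column in the table.
For S: S·W = U ≠ H = W·S, so S ∉ Z.
Checking each element this way leaves Z(Γ) = {J}.

{J}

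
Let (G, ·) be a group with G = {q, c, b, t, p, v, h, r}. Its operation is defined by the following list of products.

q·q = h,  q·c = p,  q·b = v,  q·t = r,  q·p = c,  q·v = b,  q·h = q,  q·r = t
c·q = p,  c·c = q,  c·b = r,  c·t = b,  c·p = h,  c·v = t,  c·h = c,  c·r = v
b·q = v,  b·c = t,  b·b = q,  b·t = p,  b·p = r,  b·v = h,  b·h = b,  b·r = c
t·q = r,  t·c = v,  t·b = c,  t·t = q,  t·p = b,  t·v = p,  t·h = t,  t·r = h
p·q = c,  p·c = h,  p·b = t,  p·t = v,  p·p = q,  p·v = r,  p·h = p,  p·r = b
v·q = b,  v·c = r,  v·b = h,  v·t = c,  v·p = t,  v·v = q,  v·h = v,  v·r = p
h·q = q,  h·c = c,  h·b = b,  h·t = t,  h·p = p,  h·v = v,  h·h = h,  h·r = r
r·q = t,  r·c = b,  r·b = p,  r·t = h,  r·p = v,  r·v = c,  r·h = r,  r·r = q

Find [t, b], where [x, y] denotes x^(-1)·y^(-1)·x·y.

Identity is h; from the table t^(-1) = r and b^(-1) = v.
r·v = c
c·t = b
b·b = q

q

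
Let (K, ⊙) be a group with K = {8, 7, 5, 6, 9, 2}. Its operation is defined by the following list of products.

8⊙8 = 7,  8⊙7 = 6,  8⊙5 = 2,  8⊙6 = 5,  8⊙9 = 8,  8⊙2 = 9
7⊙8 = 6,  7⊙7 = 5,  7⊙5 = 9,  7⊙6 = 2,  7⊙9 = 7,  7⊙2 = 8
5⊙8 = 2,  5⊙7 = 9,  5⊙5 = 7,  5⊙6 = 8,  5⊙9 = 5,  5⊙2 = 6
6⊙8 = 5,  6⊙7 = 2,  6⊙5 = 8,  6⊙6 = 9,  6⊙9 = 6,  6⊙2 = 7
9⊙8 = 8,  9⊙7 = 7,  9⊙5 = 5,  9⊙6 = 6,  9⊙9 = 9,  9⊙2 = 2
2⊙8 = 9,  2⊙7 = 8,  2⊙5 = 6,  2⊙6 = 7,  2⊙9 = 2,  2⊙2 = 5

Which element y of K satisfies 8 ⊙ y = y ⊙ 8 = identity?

2

First locate the identity: row 9 matches the header, so 9 is the identity.
Scan row 8 for 9: 8 ⊙ 2 = 9. Hence 8^(-1) = 2.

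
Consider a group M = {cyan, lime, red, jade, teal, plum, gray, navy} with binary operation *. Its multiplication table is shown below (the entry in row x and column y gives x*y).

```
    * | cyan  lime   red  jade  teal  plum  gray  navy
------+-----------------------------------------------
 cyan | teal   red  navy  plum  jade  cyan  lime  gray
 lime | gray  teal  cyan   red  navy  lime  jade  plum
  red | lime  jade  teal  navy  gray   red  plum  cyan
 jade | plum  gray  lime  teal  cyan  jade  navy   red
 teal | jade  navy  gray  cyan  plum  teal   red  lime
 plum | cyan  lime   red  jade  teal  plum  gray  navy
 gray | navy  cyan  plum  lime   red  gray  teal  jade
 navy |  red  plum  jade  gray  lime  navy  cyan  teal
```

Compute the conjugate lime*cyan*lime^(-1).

The identity is plum. In row lime, the entry plum sits in column navy, so lime^(-1) = navy.
lime*cyan = gray
gray*navy = jade

jade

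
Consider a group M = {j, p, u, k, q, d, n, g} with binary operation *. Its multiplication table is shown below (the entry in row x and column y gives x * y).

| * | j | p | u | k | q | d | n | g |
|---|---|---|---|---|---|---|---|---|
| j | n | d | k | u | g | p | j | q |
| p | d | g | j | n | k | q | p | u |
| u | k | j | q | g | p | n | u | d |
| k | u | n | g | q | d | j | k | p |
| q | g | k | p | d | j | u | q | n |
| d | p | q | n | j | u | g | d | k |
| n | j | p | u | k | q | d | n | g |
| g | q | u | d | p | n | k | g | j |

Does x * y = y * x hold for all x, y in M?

Yes

Check whether the table is symmetric across its main diagonal.
Every entry (row x, col y) equals the entry (row y, col x), so M is abelian.
(In fact M ≅ the cyclic group Z_8.)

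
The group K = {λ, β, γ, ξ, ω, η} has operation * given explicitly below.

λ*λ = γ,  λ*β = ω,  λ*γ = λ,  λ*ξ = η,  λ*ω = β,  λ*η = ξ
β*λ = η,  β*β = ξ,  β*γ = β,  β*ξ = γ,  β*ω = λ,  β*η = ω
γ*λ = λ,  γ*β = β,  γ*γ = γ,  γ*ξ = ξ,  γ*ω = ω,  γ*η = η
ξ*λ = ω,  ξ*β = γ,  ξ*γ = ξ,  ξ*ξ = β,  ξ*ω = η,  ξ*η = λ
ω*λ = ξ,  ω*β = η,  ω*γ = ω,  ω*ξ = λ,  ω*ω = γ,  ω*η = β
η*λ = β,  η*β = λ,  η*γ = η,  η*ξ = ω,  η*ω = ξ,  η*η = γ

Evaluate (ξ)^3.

γ

ξ^1 = ξ
ξ^2 = ξ*ξ = β
ξ^3 = β*ξ = γ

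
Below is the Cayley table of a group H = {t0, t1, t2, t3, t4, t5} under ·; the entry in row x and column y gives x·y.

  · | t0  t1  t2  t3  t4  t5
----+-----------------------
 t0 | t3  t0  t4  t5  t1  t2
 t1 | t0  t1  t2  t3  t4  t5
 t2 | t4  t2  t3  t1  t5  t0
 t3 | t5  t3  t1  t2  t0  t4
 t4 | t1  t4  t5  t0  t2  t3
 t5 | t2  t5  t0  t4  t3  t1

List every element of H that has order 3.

Identity is t1. Compute the order of each non-identity element by repeated multiplication:
  t0: t0 → t3 → t5 → t2 → t4 → t1  (order 6)
  t2: t2 → t3 → t1  (order 3)
  t3: t3 → t2 → t1  (order 3)
  t4: t4 → t2 → t5 → t3 → t0 → t1  (order 6)
  t5: t5 → t1  (order 2)
Elements of order 3: {t2, t3}.

{t2, t3}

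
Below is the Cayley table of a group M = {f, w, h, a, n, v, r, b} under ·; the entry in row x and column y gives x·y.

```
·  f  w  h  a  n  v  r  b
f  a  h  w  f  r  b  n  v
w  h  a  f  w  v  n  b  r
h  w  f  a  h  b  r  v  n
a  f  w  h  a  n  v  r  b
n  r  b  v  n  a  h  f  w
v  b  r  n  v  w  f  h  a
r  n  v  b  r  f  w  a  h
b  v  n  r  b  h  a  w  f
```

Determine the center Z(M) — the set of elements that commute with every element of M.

An element z is central iff its row equals its column in the table.
For h: h·b = n ≠ r = b·h, so h ∉ Z.
Checking each element this way leaves Z(M) = {a, f}.

{a, f}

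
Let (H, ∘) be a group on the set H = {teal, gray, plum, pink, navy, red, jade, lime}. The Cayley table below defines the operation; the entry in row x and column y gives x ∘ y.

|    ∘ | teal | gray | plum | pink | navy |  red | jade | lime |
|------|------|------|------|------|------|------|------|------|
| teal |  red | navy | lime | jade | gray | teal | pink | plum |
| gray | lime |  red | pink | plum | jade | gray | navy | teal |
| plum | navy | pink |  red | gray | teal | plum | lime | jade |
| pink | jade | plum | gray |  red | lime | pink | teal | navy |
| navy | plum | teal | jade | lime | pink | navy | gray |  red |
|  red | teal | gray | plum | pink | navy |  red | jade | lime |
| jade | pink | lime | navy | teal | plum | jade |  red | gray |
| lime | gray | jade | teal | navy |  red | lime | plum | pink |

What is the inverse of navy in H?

First locate the identity: row red matches the header, so red is the identity.
Scan row navy for red: navy ∘ lime = red. Hence navy^(-1) = lime.
(Structurally, H here is isomorphic to the dihedral group D_4.)

lime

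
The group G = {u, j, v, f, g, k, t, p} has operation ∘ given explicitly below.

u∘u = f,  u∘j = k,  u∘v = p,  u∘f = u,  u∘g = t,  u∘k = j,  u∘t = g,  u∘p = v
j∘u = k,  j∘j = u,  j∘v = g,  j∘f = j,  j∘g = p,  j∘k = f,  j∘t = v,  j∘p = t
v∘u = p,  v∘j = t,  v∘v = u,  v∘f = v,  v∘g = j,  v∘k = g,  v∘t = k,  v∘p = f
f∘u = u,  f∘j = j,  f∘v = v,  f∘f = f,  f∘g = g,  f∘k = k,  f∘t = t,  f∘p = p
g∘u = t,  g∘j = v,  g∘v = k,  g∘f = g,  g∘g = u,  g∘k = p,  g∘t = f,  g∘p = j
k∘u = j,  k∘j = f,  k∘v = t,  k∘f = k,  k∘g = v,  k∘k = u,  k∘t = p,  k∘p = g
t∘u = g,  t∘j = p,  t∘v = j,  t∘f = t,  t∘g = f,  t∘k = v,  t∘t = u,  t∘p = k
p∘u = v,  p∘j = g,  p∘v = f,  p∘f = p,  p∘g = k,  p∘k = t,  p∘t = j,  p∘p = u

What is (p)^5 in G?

p^1 = p
p^2 = p ∘ p = u
p^3 = u ∘ p = v
p^4 = v ∘ p = f
p^5 = f ∘ p = p

p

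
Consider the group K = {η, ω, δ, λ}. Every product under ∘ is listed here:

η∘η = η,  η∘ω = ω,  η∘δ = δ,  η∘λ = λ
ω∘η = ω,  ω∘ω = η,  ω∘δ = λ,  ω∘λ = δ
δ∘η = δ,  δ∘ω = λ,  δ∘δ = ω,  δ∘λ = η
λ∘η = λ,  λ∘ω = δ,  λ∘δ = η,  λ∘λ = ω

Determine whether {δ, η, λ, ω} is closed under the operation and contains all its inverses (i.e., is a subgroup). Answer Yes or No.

Yes

{δ, η, λ, ω} contains the identity η.
Checking products: every product of two elements of {δ, η, λ, ω} (read from the table) lies in {δ, η, λ, ω}, so the set is closed.
In a finite group, a nonempty closed subset is a subgroup. So {δ, η, λ, ω} ≤ K.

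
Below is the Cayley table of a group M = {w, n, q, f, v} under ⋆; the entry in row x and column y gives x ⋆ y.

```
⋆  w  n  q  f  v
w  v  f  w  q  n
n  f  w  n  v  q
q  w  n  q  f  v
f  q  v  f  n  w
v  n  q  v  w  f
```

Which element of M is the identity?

The identity e satisfies e ⋆ x = x for all x, so its row in the table reproduces the column headers.
Row q reads: w, n, q, f, v — exactly the header order. So q is the identity.

q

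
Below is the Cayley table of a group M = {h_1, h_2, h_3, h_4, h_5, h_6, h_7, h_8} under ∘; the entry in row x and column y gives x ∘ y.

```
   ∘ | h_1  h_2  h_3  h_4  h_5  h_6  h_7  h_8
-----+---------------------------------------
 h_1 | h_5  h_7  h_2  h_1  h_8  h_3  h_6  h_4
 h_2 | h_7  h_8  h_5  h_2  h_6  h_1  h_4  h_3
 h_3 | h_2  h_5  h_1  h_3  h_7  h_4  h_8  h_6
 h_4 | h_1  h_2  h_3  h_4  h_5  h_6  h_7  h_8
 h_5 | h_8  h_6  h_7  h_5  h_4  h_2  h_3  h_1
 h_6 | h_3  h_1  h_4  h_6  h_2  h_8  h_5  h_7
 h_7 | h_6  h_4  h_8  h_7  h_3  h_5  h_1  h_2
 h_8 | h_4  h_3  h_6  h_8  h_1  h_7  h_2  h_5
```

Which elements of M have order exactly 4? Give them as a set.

Identity is h_4. Compute the order of each non-identity element by repeated multiplication:
  h_1: h_1 → h_5 → h_8 → h_4  (order 4)
  h_2: h_2 → h_8 → h_3 → h_5 → h_6 → h_1 → h_7 → h_4  (order 8)
  h_3: h_3 → h_1 → h_2 → h_5 → h_7 → h_8 → h_6 → h_4  (order 8)
  h_5: h_5 → h_4  (order 2)
  h_6: h_6 → h_8 → h_7 → h_5 → h_2 → h_1 → h_3 → h_4  (order 8)
  h_7: h_7 → h_1 → h_6 → h_5 → h_3 → h_8 → h_2 → h_4  (order 8)
  h_8: h_8 → h_5 → h_1 → h_4  (order 4)
Elements of order 4: {h_1, h_8}.

{h_1, h_8}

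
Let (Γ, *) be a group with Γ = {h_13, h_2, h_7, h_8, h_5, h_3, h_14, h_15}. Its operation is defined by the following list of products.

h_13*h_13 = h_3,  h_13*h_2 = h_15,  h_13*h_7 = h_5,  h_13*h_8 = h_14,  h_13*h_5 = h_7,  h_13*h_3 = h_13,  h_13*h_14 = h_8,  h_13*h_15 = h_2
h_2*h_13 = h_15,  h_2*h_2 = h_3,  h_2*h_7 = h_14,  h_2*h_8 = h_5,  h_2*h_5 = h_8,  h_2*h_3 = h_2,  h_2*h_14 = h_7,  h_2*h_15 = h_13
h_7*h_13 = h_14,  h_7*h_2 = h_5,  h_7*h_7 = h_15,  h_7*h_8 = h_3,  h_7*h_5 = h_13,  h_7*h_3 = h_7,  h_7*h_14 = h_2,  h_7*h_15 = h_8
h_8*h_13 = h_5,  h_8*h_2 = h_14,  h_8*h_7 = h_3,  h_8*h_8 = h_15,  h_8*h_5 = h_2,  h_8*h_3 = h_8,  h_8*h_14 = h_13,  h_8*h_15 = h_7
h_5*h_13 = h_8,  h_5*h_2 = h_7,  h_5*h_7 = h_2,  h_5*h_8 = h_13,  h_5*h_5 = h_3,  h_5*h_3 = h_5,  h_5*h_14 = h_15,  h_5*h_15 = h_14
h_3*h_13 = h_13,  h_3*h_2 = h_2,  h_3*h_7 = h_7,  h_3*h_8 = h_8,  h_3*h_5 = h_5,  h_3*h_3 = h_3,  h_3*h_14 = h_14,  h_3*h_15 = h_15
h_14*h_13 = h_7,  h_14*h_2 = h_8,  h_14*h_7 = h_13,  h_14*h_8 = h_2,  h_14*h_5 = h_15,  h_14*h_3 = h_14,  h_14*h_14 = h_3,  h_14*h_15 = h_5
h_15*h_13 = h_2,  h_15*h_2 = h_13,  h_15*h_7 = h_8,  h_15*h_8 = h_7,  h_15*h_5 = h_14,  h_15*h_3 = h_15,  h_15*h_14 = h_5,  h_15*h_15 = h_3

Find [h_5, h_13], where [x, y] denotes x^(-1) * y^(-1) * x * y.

Identity is h_3; from the table h_5^(-1) = h_5 and h_13^(-1) = h_13.
h_5 * h_13 = h_8
h_8 * h_5 = h_2
h_2 * h_13 = h_15
(Structurally, Γ here is isomorphic to the dihedral group D_4.)

h_15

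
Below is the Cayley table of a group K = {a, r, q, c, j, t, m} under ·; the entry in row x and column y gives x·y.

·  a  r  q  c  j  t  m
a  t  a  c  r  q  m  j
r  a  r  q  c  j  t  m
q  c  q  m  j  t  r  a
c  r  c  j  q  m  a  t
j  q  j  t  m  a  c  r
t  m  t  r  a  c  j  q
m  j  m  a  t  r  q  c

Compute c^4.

c^1 = c
c^2 = c·c = q
c^3 = q·c = j
c^4 = j·c = m

m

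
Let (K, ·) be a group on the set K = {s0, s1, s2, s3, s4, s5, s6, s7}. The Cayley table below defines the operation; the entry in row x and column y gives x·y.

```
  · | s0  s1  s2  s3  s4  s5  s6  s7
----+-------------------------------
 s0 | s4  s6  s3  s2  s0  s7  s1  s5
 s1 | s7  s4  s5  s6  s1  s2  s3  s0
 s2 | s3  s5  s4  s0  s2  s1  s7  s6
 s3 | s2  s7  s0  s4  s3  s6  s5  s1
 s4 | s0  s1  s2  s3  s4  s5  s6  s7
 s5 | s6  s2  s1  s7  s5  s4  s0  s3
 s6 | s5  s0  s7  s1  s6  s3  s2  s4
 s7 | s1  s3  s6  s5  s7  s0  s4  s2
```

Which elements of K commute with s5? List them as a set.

Compare row s5 with column s5 entry by entry.
s2·s5 = s1 = s5·s2, so s2 commutes with s5.
s6·s5 = s3 but s5·s6 = s0, so s6 does not.
Collecting the elements that commute with s5: C(s5) = {s1, s2, s4, s5}.

{s1, s2, s4, s5}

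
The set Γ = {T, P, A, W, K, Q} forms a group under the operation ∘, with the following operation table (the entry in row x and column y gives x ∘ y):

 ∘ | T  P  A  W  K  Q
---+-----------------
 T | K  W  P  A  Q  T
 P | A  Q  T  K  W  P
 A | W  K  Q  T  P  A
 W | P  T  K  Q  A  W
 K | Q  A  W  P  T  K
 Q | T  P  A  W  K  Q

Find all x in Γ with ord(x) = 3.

{K, T}

Identity is Q. Compute the order of each non-identity element by repeated multiplication:
  T: T → K → Q  (order 3)
  P: P → Q  (order 2)
  A: A → Q  (order 2)
  W: W → Q  (order 2)
  K: K → T → Q  (order 3)
Elements of order 3: {K, T}.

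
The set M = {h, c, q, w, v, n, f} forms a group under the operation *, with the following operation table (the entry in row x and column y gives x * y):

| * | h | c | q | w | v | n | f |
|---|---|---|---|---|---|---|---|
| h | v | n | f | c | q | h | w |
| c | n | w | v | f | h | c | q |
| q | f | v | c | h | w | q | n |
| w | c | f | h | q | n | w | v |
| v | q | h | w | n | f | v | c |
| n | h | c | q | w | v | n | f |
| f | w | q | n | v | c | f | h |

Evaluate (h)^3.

q

h^1 = h
h^2 = h * h = v
h^3 = v * h = q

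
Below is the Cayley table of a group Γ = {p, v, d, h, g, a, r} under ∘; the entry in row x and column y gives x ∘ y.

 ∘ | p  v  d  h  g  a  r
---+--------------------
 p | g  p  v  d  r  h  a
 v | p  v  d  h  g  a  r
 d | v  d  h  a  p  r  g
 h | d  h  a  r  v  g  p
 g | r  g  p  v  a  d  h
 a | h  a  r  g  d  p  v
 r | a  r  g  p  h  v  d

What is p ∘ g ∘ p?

p ∘ g = r
r ∘ p = a

a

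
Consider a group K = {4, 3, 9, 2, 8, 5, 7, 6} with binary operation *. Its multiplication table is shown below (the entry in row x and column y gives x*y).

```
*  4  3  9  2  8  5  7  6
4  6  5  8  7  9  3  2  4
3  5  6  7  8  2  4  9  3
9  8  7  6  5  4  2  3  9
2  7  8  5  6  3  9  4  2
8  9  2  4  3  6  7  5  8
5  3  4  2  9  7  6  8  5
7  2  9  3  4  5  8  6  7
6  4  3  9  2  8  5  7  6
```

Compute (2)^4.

2^1 = 2
2^2 = 2*2 = 6
2^3 = 6*2 = 2
2^4 = 2*2 = 6

6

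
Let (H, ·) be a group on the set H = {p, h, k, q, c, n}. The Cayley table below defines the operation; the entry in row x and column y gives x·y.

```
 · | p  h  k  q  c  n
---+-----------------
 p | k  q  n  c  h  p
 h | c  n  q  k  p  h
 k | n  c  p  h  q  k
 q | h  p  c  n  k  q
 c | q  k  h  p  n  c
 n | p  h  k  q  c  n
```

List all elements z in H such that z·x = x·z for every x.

{n}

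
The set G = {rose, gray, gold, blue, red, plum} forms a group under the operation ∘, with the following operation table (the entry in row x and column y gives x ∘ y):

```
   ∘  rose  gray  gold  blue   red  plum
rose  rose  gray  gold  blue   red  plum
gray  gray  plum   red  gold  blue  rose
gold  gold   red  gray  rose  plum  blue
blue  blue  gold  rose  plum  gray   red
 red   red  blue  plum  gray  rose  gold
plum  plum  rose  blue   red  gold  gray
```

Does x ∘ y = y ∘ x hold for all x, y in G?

Yes

Check whether the table is symmetric across its main diagonal.
Every entry (row x, col y) equals the entry (row y, col x), so G is abelian.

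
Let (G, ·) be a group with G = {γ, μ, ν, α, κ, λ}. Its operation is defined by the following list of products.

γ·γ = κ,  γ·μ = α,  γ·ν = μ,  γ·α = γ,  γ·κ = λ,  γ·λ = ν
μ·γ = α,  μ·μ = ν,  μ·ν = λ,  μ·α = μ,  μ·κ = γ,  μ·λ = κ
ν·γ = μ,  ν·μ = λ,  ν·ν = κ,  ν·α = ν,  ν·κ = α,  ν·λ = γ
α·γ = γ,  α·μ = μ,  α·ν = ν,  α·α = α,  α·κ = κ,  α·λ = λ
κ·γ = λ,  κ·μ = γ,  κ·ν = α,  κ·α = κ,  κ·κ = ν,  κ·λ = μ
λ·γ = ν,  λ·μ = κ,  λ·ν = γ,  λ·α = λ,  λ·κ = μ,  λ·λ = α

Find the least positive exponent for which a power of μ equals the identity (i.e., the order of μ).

The identity element is α (its row matches the header).
μ^1 = μ
μ^2 = μ·μ = ν
μ^3 = ν·μ = λ
μ^4 = λ·μ = κ
μ^5 = κ·μ = γ
μ^6 = γ·μ = α
The first power of μ equal to the identity is μ^6, so ord(μ) = 6.

6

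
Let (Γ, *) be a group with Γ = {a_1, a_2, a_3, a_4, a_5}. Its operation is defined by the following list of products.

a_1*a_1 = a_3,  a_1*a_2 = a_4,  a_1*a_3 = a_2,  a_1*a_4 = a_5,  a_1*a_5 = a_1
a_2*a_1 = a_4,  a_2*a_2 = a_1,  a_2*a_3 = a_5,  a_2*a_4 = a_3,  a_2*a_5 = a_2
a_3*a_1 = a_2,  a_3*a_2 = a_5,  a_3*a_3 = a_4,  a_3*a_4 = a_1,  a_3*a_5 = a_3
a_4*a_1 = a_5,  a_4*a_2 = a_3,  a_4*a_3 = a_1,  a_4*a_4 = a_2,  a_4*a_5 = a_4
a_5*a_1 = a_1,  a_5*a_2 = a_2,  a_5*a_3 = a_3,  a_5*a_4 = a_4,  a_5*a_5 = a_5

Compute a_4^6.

a_4^1 = a_4
a_4^2 = a_4 * a_4 = a_2
a_4^3 = a_2 * a_4 = a_3
a_4^4 = a_3 * a_4 = a_1
a_4^5 = a_1 * a_4 = a_5
a_4^6 = a_5 * a_4 = a_4

a_4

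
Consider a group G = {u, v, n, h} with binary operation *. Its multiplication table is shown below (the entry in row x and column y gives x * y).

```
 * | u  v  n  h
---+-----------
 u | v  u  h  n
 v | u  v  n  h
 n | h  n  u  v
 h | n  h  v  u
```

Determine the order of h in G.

The identity element is v (its row matches the header).
h^1 = h
h^2 = h * h = u
h^3 = u * h = n
h^4 = n * h = v
The first power of h equal to the identity is h^4, so ord(h) = 4.
(Structurally, G here is isomorphic to the cyclic group Z_4.)

4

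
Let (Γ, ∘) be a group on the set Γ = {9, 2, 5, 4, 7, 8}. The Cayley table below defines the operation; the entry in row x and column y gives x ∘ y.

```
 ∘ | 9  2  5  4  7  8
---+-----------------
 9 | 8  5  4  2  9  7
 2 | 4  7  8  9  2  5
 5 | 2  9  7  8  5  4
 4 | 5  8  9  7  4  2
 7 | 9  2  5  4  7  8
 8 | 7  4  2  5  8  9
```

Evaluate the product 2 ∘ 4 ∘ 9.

8

2 ∘ 4 = 9
9 ∘ 9 = 8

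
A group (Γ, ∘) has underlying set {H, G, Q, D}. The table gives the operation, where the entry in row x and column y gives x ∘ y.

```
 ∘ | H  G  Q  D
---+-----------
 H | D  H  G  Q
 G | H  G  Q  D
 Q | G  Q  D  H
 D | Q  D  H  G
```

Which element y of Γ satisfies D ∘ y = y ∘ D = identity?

D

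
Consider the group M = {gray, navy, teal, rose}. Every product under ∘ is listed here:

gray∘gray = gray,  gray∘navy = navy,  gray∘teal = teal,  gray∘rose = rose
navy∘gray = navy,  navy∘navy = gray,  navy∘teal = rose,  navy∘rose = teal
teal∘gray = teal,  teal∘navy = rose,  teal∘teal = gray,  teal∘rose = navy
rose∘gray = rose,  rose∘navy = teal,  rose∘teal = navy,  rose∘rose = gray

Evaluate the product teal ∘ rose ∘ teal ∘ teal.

navy

teal ∘ rose = navy
navy ∘ teal = rose
rose ∘ teal = navy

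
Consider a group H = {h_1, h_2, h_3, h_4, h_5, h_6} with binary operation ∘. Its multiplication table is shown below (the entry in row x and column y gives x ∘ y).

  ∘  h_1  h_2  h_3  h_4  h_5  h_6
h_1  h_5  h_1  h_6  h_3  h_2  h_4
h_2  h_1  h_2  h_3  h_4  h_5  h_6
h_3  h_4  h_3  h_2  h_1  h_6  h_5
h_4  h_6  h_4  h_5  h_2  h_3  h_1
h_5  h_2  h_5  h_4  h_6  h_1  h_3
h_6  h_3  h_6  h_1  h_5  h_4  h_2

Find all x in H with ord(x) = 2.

Identity is h_2. Compute the order of each non-identity element by repeated multiplication:
  h_1: h_1 → h_5 → h_2  (order 3)
  h_3: h_3 → h_2  (order 2)
  h_4: h_4 → h_2  (order 2)
  h_5: h_5 → h_1 → h_2  (order 3)
  h_6: h_6 → h_2  (order 2)
Elements of order 2: {h_3, h_4, h_6}.
(Structurally, H here is isomorphic to the symmetric group S_3.)

{h_3, h_4, h_6}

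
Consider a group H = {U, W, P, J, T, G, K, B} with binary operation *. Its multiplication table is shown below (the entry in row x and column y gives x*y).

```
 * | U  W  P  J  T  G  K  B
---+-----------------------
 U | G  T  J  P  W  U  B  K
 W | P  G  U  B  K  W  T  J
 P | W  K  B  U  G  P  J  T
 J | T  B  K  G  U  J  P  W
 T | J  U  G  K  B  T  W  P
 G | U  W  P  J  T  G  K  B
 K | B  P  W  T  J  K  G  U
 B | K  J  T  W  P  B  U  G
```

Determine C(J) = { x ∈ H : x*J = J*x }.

Compare row J with column J entry by entry.
B*J = W = J*B, so B commutes with J.
T*J = K but J*T = U, so T does not.
Collecting the elements that commute with J: C(J) = {B, G, J, W}.

{B, G, J, W}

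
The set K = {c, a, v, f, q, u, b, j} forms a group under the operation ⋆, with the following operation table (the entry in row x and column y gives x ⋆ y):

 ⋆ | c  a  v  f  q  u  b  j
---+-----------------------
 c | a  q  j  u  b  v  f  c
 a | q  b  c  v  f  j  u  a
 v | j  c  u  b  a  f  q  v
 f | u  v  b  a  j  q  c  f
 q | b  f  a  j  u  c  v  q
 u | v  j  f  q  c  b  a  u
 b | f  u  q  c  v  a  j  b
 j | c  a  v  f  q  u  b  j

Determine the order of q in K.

8

The identity element is j (its row matches the header).
q^1 = q
q^2 = q ⋆ q = u
q^3 = u ⋆ q = c
q^4 = c ⋆ q = b
q^5 = b ⋆ q = v
q^6 = v ⋆ q = a
q^7 = a ⋆ q = f
q^8 = f ⋆ q = j
The first power of q equal to the identity is q^8, so ord(q) = 8.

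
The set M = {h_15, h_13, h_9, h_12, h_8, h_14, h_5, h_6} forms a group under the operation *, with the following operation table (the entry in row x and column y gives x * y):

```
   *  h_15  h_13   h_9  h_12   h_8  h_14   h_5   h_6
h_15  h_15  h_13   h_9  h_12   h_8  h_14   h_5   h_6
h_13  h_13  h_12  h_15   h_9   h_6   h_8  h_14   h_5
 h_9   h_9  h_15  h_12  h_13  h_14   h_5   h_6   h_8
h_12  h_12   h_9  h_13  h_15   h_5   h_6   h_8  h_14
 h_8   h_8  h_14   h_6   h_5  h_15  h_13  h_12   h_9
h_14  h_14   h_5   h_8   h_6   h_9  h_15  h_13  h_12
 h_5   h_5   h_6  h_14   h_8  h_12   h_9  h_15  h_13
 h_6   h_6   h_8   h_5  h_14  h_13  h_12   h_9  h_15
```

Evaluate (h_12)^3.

h_12^1 = h_12
h_12^2 = h_12 * h_12 = h_15
h_12^3 = h_15 * h_12 = h_12

h_12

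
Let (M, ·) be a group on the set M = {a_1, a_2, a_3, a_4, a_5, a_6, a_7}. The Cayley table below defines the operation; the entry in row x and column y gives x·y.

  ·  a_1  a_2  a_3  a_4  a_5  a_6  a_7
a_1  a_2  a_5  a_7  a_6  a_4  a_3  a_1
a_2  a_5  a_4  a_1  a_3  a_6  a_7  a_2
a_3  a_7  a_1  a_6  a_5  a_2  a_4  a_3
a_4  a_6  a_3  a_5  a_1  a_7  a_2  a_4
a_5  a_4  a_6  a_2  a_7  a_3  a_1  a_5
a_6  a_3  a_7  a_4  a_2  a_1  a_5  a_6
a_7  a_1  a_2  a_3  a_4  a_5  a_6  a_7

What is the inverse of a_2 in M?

First locate the identity: row a_7 matches the header, so a_7 is the identity.
Scan row a_2 for a_7: a_2·a_6 = a_7. Hence a_2^(-1) = a_6.
(Structurally, M here is isomorphic to the cyclic group Z_7.)

a_6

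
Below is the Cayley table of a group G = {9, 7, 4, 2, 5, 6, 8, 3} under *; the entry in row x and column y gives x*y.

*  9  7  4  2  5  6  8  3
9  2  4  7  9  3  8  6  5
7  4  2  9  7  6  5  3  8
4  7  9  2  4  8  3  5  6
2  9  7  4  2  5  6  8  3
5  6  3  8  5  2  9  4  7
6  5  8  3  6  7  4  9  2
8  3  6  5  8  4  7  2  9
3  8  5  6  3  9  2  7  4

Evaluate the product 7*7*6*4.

7*7 = 2
2*6 = 6
6*4 = 3

3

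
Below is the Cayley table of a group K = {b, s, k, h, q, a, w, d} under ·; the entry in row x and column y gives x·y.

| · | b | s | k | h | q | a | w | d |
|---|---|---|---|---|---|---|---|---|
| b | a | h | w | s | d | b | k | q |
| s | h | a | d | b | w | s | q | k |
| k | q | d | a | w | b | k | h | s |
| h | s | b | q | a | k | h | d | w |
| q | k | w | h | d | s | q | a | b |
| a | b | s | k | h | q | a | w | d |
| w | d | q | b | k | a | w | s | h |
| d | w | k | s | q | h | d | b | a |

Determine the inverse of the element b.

First locate the identity: row a matches the header, so a is the identity.
Scan row b for a: b·b = a. Hence b^(-1) = b.

b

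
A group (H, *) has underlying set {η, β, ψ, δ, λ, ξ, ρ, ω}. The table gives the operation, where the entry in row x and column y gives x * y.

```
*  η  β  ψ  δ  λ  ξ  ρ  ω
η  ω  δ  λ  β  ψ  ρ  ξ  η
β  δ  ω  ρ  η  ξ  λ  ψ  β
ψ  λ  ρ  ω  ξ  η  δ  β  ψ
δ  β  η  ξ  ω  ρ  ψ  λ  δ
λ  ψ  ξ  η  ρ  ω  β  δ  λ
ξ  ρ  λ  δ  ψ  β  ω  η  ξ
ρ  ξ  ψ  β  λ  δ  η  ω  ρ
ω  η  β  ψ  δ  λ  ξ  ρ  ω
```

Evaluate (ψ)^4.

ω

ψ^1 = ψ
ψ^2 = ψ * ψ = ω
ψ^3 = ω * ψ = ψ
ψ^4 = ψ * ψ = ω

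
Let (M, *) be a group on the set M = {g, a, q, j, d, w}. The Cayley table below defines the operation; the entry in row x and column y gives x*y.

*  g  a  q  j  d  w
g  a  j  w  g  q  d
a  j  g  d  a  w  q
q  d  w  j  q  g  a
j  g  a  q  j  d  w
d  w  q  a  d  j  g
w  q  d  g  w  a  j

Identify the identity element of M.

j

The identity e satisfies e*x = x for all x, so its row in the table reproduces the column headers.
Row j reads: g, a, q, j, d, w — exactly the header order. So j is the identity.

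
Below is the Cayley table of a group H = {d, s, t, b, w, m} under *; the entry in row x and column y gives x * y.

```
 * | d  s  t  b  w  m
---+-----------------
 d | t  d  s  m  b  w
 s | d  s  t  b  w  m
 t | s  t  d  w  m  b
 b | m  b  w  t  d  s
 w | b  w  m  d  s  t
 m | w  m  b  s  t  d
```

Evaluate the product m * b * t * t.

m * b = s
s * t = t
t * t = d

d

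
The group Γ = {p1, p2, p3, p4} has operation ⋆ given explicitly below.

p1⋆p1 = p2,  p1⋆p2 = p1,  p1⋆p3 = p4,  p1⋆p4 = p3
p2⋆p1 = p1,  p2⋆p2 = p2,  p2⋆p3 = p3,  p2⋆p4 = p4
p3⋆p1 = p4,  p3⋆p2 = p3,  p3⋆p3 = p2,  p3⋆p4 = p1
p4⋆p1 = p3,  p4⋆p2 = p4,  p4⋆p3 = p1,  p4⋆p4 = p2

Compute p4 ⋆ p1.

Read row p4, column p1: p4 ⋆ p1 = p3.

p3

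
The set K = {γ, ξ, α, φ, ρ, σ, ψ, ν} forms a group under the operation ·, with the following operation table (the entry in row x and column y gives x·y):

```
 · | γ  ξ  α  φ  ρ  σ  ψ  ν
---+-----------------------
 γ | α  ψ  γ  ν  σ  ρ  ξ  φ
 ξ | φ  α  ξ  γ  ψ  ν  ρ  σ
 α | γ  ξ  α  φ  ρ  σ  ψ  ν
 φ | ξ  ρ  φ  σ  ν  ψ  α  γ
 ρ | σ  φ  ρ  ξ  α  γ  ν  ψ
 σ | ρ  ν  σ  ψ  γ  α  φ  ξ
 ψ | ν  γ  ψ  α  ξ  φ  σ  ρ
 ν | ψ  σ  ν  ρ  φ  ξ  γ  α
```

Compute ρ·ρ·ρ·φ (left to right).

ξ

ρ·ρ = α
α·ρ = ρ
ρ·φ = ξ
(Structurally, K here is isomorphic to the dihedral group D_4.)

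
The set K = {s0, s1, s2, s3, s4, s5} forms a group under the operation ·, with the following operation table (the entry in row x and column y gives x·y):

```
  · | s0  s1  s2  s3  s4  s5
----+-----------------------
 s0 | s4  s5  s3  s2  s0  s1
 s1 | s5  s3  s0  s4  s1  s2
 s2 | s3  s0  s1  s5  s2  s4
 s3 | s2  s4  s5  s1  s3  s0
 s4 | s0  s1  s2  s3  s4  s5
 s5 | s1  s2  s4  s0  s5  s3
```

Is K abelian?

Check whether the table is symmetric across its main diagonal.
Every entry (row x, col y) equals the entry (row y, col x), so K is abelian.

Yes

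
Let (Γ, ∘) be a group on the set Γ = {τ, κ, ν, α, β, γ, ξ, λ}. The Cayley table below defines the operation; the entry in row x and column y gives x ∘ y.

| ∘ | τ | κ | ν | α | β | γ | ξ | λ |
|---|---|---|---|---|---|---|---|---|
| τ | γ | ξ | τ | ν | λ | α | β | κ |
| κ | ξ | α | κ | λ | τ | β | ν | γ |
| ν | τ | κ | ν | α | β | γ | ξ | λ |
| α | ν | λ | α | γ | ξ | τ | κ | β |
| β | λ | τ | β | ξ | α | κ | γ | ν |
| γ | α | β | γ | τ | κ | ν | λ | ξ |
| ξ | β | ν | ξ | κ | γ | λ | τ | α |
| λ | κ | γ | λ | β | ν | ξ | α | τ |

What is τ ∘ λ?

κ

Read row τ, column λ: τ ∘ λ = κ.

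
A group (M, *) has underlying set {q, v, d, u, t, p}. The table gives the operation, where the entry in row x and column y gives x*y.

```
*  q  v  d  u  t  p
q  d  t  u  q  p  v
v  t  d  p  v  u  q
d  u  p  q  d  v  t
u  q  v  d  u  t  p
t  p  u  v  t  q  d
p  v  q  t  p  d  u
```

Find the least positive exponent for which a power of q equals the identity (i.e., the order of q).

3

The identity element is u (its row matches the header).
q^1 = q
q^2 = q*q = d
q^3 = d*q = u
The first power of q equal to the identity is q^3, so ord(q) = 3.
(Structurally, M here is isomorphic to the cyclic group Z_6.)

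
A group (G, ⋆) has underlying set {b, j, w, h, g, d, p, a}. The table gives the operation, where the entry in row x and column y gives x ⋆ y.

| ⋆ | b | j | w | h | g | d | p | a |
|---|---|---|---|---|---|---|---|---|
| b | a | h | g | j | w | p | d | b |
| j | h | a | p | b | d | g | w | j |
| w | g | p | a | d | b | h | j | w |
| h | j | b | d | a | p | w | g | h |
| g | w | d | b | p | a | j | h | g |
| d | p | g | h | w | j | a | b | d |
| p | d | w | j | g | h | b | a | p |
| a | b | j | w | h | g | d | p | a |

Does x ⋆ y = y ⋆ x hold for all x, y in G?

Check whether the table is symmetric across its main diagonal.
Every entry (row x, col y) equals the entry (row y, col x), so G is abelian.

Yes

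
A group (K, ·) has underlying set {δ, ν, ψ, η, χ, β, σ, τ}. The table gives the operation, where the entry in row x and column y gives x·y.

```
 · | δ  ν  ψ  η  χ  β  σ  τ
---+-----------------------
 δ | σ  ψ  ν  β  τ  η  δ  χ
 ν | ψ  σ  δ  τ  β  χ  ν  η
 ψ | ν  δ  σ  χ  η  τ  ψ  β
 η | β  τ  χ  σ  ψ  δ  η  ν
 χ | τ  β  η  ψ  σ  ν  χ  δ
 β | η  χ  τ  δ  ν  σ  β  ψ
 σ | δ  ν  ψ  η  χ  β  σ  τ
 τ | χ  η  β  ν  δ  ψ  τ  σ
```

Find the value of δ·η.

Read row δ, column η: δ·η = β.

β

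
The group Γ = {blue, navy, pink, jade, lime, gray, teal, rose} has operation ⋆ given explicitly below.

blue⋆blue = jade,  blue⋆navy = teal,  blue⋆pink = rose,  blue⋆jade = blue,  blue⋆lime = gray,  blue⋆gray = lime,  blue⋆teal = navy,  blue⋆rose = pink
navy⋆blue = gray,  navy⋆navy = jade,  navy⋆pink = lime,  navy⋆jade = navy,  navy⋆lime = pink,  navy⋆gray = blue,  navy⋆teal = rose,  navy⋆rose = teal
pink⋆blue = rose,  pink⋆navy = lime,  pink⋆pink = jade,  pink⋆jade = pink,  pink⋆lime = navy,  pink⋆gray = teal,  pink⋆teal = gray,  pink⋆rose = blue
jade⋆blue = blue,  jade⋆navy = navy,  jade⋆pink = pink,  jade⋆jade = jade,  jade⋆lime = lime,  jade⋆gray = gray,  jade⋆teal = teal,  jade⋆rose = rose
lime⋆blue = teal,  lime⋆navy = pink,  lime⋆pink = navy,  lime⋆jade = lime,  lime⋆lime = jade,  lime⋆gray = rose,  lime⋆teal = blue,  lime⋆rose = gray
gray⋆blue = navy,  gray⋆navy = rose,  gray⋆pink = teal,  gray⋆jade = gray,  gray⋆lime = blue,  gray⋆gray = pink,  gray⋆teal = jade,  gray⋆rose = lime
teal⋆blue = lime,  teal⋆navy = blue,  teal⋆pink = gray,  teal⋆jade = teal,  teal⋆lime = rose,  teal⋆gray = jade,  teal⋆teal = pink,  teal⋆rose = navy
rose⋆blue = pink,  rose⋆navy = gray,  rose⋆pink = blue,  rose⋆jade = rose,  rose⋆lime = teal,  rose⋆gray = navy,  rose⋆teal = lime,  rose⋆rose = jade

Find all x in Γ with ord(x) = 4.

Identity is jade. Compute the order of each non-identity element by repeated multiplication:
  blue: blue → jade  (order 2)
  navy: navy → jade  (order 2)
  pink: pink → jade  (order 2)
  lime: lime → jade  (order 2)
  gray: gray → pink → teal → jade  (order 4)
  teal: teal → pink → gray → jade  (order 4)
  rose: rose → jade  (order 2)
Elements of order 4: {gray, teal}.
(Structurally, Γ here is isomorphic to the dihedral group D_4.)

{gray, teal}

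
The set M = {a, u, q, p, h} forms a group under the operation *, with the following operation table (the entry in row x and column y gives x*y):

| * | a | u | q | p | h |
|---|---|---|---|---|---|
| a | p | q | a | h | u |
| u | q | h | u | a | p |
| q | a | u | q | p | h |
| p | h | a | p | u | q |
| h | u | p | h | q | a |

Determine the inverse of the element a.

u

First locate the identity: row q matches the header, so q is the identity.
Scan row a for q: a*u = q. Hence a^(-1) = u.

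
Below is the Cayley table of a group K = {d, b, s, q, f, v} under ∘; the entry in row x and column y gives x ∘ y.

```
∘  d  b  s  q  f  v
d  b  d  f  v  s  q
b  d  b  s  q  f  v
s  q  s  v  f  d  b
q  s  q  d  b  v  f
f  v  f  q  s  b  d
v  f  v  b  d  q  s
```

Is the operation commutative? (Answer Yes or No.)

v ∘ d = f but d ∘ v = q.
Since v and d do not commute, K is not abelian.

No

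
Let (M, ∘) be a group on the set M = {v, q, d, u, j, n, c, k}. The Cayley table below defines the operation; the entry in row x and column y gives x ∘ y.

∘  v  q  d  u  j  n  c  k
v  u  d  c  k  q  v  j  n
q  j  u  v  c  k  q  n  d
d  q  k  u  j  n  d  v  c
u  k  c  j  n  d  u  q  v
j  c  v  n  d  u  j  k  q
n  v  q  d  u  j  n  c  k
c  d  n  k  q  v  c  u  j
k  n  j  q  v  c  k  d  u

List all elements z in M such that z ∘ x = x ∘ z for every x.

An element z is central iff its row equals its column in the table.
For q: q ∘ k = d ≠ j = k ∘ q, so q ∉ Z.
Checking each element this way leaves Z(M) = {n, u}.

{n, u}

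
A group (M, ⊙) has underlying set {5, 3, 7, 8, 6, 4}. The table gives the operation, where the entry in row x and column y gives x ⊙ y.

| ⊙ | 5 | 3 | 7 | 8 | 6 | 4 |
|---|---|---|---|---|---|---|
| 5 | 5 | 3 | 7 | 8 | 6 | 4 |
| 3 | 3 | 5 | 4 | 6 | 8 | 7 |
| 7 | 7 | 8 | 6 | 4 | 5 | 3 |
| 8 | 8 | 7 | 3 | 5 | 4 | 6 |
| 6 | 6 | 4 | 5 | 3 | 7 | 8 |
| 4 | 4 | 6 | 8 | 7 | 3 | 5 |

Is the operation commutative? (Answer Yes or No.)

No

7 ⊙ 8 = 4 but 8 ⊙ 7 = 3.
Since 7 and 8 do not commute, M is not abelian.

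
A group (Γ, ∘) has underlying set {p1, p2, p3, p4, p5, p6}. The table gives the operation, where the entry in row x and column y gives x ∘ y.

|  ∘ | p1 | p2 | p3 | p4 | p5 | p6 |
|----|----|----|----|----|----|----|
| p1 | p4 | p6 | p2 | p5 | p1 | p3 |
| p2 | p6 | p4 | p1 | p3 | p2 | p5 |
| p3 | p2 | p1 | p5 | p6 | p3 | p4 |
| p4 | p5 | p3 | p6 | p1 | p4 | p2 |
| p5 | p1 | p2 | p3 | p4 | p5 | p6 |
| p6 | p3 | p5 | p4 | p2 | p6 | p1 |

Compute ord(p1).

3

The identity element is p5 (its row matches the header).
p1^1 = p1
p1^2 = p1 ∘ p1 = p4
p1^3 = p4 ∘ p1 = p5
The first power of p1 equal to the identity is p1^3, so ord(p1) = 3.
(Structurally, Γ here is isomorphic to the cyclic group Z_6.)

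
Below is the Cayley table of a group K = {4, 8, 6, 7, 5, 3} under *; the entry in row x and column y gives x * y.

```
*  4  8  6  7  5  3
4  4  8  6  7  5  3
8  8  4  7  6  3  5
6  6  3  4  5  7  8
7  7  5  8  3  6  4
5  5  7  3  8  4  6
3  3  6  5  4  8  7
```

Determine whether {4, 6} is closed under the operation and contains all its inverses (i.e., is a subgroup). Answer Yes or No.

{4, 6} contains the identity 4.
Checking products: every product of two elements of {4, 6} (read from the table) lies in {4, 6}, so the set is closed.
In a finite group, a nonempty closed subset is a subgroup. So {4, 6} ≤ K.
(Structurally, K here is isomorphic to the symmetric group S_3.)

Yes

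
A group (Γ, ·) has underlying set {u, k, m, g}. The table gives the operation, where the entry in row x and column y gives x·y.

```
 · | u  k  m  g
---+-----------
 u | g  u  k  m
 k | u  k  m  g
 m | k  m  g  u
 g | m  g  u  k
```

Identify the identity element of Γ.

k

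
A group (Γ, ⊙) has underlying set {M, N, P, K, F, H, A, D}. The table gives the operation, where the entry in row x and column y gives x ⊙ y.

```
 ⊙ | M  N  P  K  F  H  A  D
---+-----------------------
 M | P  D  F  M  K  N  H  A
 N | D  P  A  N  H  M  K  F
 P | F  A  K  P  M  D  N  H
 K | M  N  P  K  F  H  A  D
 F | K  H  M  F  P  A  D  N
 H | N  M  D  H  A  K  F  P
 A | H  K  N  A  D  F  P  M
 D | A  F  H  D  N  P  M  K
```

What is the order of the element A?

The identity element is K (its row matches the header).
A^1 = A
A^2 = A ⊙ A = P
A^3 = P ⊙ A = N
A^4 = N ⊙ A = K
The first power of A equal to the identity is A^4, so ord(A) = 4.

4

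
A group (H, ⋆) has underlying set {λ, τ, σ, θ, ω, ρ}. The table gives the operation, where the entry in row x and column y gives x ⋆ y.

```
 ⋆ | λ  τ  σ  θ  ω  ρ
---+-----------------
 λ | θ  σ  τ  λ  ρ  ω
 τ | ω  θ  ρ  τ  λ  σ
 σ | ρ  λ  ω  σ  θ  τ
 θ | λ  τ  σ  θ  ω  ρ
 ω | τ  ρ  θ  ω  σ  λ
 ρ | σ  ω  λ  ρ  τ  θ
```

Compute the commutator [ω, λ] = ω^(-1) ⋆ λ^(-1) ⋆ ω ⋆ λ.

ω

Identity is θ; from the table ω^(-1) = σ and λ^(-1) = λ.
σ ⋆ λ = ρ
ρ ⋆ ω = τ
τ ⋆ λ = ω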